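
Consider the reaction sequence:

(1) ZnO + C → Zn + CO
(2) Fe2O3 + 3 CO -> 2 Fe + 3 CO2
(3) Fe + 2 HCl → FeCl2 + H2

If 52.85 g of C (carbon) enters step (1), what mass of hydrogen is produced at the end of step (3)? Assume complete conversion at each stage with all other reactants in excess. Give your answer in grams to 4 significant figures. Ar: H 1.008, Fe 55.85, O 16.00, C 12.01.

5.914 g

M(C) = 12.01 g/mol.
M(H2) = 2(1.008) = 2.016 g/mol.
n(C) = 52.85 / 12.01 = 4.4005 mol.
Reaction (1): C→CO ratio 1:1 ⇒ n(CO) = 4.4005 mol.
Reaction (2): CO→Fe ratio 3:2 ⇒ n(Fe) = 2.9337 mol.
Reaction (3): Fe→H2 ratio 1:1 ⇒ n(H2) = 2.9337 mol.
Mass of H2 = 2.9337 × 2.016 = 5.9143 g.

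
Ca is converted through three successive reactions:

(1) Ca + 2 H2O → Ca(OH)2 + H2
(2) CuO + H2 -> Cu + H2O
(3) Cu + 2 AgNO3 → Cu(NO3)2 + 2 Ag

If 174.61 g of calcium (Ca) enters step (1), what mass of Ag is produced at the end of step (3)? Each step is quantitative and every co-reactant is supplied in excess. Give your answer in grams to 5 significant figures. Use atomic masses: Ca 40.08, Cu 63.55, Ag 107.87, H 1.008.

M(Ca) = 40.08 g/mol.
M(Ag) = 107.87 g/mol.
n(Ca) = 174.61 / 40.08 = 4.35654 mol.
Reaction (1): Ca→H2 ratio 1:1 ⇒ n(H2) = 4.35654 mol.
Reaction (2): H2→Cu ratio 1:1 ⇒ n(Cu) = 4.35654 mol.
Reaction (3): Cu→Ag ratio 1:2 ⇒ n(Ag) = 8.71307 mol.
Mass of Ag = 8.71307 × 107.87 = 939.879 g.

939.88 g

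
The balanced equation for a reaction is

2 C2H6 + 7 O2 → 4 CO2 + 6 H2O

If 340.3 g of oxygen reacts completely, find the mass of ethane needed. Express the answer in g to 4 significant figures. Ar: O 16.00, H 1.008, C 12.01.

91.36 g

M(O2) = 2(16.00) = 32.00 g/mol.
M(C2H6) = 2(12.01) + 6(1.008) = 30.068 g/mol.
n(O2) = 340.30 g / 32.00 g/mol = 10.634 mol.
From the equation the O2:C2H6 mole ratio is 7:2, so n(C2H6) = 10.634 × 2/7 = 3.0384 mol.
Mass of C2H6 = 3.0384 mol × 30.068 g/mol = 91.358 g.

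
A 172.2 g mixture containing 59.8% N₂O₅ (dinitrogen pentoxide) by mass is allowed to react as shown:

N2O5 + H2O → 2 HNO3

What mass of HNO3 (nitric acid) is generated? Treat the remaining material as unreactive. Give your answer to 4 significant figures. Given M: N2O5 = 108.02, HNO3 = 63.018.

120.2 g

Mass of pure N2O5 = 172.2 g × 0.598 = 102.98 g.
n(N2O5) = 102.98 g / 108.02 g/mol = 0.95330 mol.
From the equation the N2O5:HNO3 mole ratio is 1:2, so n(HNO3) = 0.95330 × 2/1 = 1.9066 mol.
Mass of HNO3 = 1.9066 mol × 63.018 g/mol = 120.15 g.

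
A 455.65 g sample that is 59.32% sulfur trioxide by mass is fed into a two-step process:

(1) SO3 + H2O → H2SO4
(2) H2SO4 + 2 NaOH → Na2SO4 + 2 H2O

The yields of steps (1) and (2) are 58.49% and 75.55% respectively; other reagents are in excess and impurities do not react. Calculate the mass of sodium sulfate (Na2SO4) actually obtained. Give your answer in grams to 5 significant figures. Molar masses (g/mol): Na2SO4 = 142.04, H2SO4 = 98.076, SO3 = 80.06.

Pure SO3 = 455.65 × 0.5932 = 270.292 g.
n(SO3) = 270.292 / 80.06 = 3.37611 mol.
Step 1 (SO3:H2SO4 = 1:1): theoretical n(H2SO4) = 3.37611 mol; at 58.49% yield, n(H2SO4) = 1.97469 mol.
Step 2 (H2SO4:Na2SO4 = 1:1): theoretical n(Na2SO4) = 1.97469 mol, so theoretical mass = 1.97469 × 142.04 = 280.485 g.
At 75.55% yield, actual mass of Na2SO4 = 280.485 × 0.7555 = 211.906 g.

211.91 g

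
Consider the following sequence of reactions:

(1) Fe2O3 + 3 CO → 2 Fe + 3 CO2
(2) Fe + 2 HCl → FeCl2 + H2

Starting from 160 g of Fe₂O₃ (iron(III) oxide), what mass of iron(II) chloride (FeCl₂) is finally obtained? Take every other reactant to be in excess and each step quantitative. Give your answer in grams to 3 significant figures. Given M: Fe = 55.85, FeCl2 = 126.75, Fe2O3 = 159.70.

254 g

n(Fe2O3) = 160.0 / 159.70 = 1.002 mol.
Step 1 gives a 1:2 ratio of Fe2O3 to Fe, so n(Fe) = 2.004 mol.
In step 2 the Fe:FeCl2 ratio is 1:1, so n(FeCl2) = 2.004 mol.
Mass of FeCl2 = 2.004 × 126.75 = 254.0 g.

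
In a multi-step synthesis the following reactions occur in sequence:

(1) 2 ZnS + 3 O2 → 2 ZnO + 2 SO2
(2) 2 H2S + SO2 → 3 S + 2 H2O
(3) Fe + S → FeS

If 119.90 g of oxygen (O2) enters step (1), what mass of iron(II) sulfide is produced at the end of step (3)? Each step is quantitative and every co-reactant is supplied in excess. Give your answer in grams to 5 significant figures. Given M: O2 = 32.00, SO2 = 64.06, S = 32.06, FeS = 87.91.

n(O2) = 119.90 / 32.00 = 3.74688 mol.
Reaction (1): O2→SO2 ratio 3:2 ⇒ n(SO2) = 2.49792 mol.
Reaction (2): SO2→S ratio 1:3 ⇒ n(S) = 7.49375 mol.
Reaction (3): S→FeS ratio 1:1 ⇒ n(FeS) = 7.49375 mol.
Mass of FeS = 7.49375 × 87.91 = 658.776 g.

658.78 g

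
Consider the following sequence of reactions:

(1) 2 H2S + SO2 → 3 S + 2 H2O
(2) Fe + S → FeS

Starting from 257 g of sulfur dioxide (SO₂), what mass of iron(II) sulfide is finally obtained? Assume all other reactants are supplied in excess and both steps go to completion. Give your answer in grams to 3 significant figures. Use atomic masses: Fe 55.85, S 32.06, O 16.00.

M(SO2) = 32.06 + 2(16.00) = 64.06 g/mol.
M(FeS) = 55.85 + 32.06 = 87.91 g/mol.
n(SO2) = 257.0 / 64.06 = 4.012 mol.
Step 1 gives a 1:3 ratio of SO2 to S, so n(S) = 12.04 mol.
In step 2 the S:FeS ratio is 1:1, so n(FeS) = 12.04 mol.
Mass of FeS = 12.04 × 87.91 = 1058 g.

1060 g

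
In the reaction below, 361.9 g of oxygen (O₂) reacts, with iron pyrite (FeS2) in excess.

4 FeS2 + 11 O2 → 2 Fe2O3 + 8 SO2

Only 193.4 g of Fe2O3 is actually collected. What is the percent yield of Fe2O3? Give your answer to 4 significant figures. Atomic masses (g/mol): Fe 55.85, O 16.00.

M(O2) = 2(16.00) = 32.00 g/mol.
M(Fe2O3) = 2(55.85) + 3(16.00) = 159.70 g/mol.
n(O2) = 361.90 g / 32.00 g/mol = 11.309 mol.
From the equation the O2:Fe2O3 mole ratio is 11:2, so n(Fe2O3) = 11.309 × 2/11 = 2.0562 mol.
Mass of Fe2O3 = 2.0562 mol × 159.70 g/mol = 328.38 g.
This is the theoretical yield. Percent yield = 193.4 g / 328.38 g × 100% = 58.895%.

58.89 %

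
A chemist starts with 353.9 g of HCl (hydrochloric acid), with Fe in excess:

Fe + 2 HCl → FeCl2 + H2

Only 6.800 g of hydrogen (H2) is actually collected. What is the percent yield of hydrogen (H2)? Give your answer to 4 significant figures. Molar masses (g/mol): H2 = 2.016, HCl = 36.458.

n(HCl) = 353.90 g / 36.458 g/mol = 9.7071 mol.
From the equation the HCl:H2 mole ratio is 2:1, so n(H2) = 9.7071 × 1/2 = 4.8535 mol.
Mass of H2 = 4.8535 mol × 2.016 g/mol = 9.7847 g.
This is the theoretical yield. Percent yield = 6.800 g / 9.7847 g × 100% = 69.496%.

69.50 %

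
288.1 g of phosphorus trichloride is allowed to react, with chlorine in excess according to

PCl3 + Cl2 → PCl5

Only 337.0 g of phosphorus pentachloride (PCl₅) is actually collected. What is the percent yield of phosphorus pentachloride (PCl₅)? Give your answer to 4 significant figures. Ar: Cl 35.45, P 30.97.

77.14 %

M(PCl3) = 30.97 + 3(35.45) = 137.32 g/mol.
M(PCl5) = 30.97 + 5(35.45) = 208.22 g/mol.
n(PCl3) = 288.10 g / 137.32 g/mol = 2.0980 mol.
From the equation the PCl3:PCl5 mole ratio is 1:1, so n(PCl5) = 2.0980 × 1/1 = 2.0980 mol.
Mass of PCl5 = 2.0980 mol × 208.22 g/mol = 436.85 g.
This is the theoretical yield. Percent yield = 337.0 g / 436.85 g × 100% = 77.143%.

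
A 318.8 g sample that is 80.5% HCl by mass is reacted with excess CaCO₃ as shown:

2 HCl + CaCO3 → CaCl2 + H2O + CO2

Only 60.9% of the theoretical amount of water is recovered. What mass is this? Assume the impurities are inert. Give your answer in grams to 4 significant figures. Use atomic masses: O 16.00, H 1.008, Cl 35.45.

38.62 g

Pure HCl available = 318.8 g × 0.805 = 256.63 g.
M(HCl) = 1.008 + 35.45 = 36.458 g/mol.
M(H2O) = 2(1.008) + 16.00 = 18.016 g/mol.
n(HCl) = 256.63 g / 36.458 g/mol = 7.0392 mol.
From the equation the HCl:H2O mole ratio is 2:1, so n(H2O) = 7.0392 × 1/2 = 3.5196 mol.
Mass of H2O = 3.5196 mol × 18.016 g/mol = 63.409 g.
Actual mass collected = 63.409 g × 0.609 = 38.616 g.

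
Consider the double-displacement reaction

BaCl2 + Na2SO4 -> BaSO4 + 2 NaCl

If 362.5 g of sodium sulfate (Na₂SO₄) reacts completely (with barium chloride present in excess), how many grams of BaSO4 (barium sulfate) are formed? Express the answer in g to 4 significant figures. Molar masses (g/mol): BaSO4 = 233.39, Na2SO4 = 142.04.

595.6 g

n(Na2SO4) = 362.50 g / 142.04 g/mol = 2.5521 mol.
From the equation the Na2SO4:BaSO4 mole ratio is 1:1, so n(BaSO4) = 2.5521 × 1/1 = 2.5521 mol.
Mass of BaSO4 = 2.5521 mol × 233.39 g/mol = 595.63 g.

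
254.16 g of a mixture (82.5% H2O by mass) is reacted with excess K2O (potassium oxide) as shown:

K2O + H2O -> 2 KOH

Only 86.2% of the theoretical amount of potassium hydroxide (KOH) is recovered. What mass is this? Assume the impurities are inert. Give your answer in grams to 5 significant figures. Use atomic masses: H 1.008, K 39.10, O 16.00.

Pure H2O available = 254.16 g × 0.825 = 209.682 g.
M(H2O) = 2(1.008) + 16.00 = 18.016 g/mol.
M(KOH) = 39.10 + 16.00 + 1.008 = 56.108 g/mol.
n(H2O) = 209.682 g / 18.016 g/mol = 11.6387 mol.
From the equation the H2O:KOH mole ratio is 1:2, so n(KOH) = 11.6387 × 2/1 = 23.2773 mol.
Mass of KOH = 23.2773 mol × 56.108 g/mol = 1306.04 g.
Actual mass collected = 1306.04 g × 0.862 = 1125.81 g.

1125.8 g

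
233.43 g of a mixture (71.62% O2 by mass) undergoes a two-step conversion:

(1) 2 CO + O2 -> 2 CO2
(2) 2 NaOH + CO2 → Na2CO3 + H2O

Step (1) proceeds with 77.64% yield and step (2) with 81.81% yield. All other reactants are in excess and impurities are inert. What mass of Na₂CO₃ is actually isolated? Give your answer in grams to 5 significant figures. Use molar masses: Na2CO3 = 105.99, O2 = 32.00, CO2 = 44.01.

703.44 g

Pure O2 = 233.43 × 0.7162 = 167.183 g.
n(O2) = 167.183 / 32.00 = 5.22446 mol.
Step 1 (O2:CO2 = 1:2): theoretical n(CO2) = 10.4489 mol; at 77.64% yield, n(CO2) = 8.11253 mol.
Step 2 (CO2:Na2CO3 = 1:1): theoretical n(Na2CO3) = 8.11253 mol, so theoretical mass = 8.11253 × 105.99 = 859.847 g.
At 81.81% yield, actual mass of Na2CO3 = 859.847 × 0.8181 = 703.441 g.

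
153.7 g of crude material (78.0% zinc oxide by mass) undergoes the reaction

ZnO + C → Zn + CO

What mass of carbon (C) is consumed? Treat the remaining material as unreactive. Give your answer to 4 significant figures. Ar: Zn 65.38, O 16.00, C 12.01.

17.69 g

Mass of pure ZnO = 153.7 g × 0.780 = 119.89 g.
M(ZnO) = 65.38 + 16.00 = 81.38 g/mol.
M(C) = 12.01 g/mol.
n(ZnO) = 119.89 g / 81.38 g/mol = 1.4732 mol.
From the equation the ZnO:C mole ratio is 1:1, so n(C) = 1.4732 × 1/1 = 1.4732 mol.
Mass of C = 1.4732 mol × 12.01 g/mol = 17.693 g.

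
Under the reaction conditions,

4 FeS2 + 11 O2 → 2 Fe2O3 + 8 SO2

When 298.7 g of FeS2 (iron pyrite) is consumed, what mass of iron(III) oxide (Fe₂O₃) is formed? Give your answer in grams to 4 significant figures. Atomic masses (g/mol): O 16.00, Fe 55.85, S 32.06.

198.8 g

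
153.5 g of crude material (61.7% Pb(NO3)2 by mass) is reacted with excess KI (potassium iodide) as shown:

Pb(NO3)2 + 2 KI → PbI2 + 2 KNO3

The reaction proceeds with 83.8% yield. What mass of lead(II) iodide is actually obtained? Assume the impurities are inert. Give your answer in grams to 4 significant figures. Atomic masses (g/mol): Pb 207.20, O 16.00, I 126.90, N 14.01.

Pure Pb(NO3)2 available = 153.5 g × 0.617 = 94.710 g.
M(Pb(NO3)2) = 207.20 + 2(14.01) + 6(16.00) = 331.22 g/mol.
M(PbI2) = 207.20 + 2(126.90) = 461.00 g/mol.
n(Pb(NO3)2) = 94.710 g / 331.22 g/mol = 0.28594 mol.
From the equation the Pb(NO3)2:PbI2 mole ratio is 1:1, so n(PbI2) = 0.28594 × 1/1 = 0.28594 mol.
Mass of PbI2 = 0.28594 mol × 461.00 g/mol = 131.82 g.
Actual mass collected = 131.82 g × 0.838 = 110.46 g.

110.5 g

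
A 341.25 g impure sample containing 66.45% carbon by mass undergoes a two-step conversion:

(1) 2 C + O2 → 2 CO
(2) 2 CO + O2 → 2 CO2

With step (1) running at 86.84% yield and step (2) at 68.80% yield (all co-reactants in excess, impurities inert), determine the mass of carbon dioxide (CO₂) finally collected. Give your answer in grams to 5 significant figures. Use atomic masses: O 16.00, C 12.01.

Pure C = 341.25 × 0.6645 = 226.761 g.
M(C) = 12.01 g/mol.
M(CO2) = 12.01 + 2(16.00) = 44.01 g/mol.
n(C) = 226.761 / 12.01 = 18.8810 mol.
Step 1 (C:CO = 2:2): theoretical n(CO) = 18.8810 mol; at 86.84% yield, n(CO) = 16.3962 mol.
Step 2 (CO:CO2 = 2:2): theoretical n(CO2) = 16.3962 mol, so theoretical mass = 16.3962 × 44.01 = 721.599 g.
At 68.80% yield, actual mass of CO2 = 721.599 × 0.6880 = 496.460 g.

496.46 g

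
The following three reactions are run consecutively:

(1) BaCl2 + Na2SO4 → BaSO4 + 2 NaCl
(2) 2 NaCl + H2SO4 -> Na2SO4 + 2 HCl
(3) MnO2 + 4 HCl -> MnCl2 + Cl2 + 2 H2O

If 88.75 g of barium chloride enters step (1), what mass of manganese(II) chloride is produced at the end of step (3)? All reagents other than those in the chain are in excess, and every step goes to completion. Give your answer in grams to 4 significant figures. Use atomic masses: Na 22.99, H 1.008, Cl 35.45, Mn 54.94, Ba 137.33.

M(BaCl2) = 137.33 + 2(35.45) = 208.23 g/mol.
M(MnCl2) = 54.94 + 2(35.45) = 125.84 g/mol.
n(BaCl2) = 88.75 / 208.23 = 0.42621 mol.
Reaction (1): BaCl2→NaCl ratio 1:2 ⇒ n(NaCl) = 0.85242 mol.
Reaction (2): NaCl→HCl ratio 2:2 ⇒ n(HCl) = 0.85242 mol.
Reaction (3): HCl→MnCl2 ratio 4:1 ⇒ n(MnCl2) = 0.21311 mol.
Mass of MnCl2 = 0.21311 × 125.84 = 26.817 g.

26.82 g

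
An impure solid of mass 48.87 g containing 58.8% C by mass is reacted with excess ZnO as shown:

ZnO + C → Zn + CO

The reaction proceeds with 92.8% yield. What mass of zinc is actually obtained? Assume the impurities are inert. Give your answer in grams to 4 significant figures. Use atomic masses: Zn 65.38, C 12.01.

Pure C available = 48.87 g × 0.588 = 28.736 g.
M(C) = 12.01 g/mol.
M(Zn) = 65.38 g/mol.
n(C) = 28.736 g / 12.01 g/mol = 2.3926 mol.
From the equation the C:Zn mole ratio is 1:1, so n(Zn) = 2.3926 × 1/1 = 2.3926 mol.
Mass of Zn = 2.3926 mol × 65.38 g/mol = 156.43 g.
Actual mass collected = 156.43 g × 0.928 = 145.17 g.

145.2 g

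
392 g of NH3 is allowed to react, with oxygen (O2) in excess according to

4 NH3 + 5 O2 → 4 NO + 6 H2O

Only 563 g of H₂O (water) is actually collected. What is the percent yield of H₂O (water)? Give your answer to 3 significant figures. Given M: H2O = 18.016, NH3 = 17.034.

90.5 %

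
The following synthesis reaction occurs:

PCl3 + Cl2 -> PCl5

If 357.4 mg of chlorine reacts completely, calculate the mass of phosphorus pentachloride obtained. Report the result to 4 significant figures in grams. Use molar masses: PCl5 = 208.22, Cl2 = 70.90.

1.050 g

Convert: 357.4 mg = 0.35740 g.
n(Cl2) = 0.35740 g / 70.90 g/mol = 0.0050409 mol.
From the equation the Cl2:PCl5 mole ratio is 1:1, so n(PCl5) = 0.0050409 × 1/1 = 0.0050409 mol.
Mass of PCl5 = 0.0050409 mol × 208.22 g/mol = 1.0496 g.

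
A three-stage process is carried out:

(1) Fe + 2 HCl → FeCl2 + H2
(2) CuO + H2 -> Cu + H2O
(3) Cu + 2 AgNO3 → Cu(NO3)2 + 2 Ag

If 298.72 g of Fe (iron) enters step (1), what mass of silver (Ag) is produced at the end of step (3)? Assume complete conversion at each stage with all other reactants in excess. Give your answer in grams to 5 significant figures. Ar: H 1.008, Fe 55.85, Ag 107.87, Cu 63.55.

1153.9 g

M(Fe) = 55.85 g/mol.
M(Ag) = 107.87 g/mol.
n(Fe) = 298.72 / 55.85 = 5.34861 mol.
Reaction (1): Fe→H2 ratio 1:1 ⇒ n(H2) = 5.34861 mol.
Reaction (2): H2→Cu ratio 1:1 ⇒ n(Cu) = 5.34861 mol.
Reaction (3): Cu→Ag ratio 1:2 ⇒ n(Ag) = 10.6972 mol.
Mass of Ag = 10.6972 × 107.87 = 1153.91 g.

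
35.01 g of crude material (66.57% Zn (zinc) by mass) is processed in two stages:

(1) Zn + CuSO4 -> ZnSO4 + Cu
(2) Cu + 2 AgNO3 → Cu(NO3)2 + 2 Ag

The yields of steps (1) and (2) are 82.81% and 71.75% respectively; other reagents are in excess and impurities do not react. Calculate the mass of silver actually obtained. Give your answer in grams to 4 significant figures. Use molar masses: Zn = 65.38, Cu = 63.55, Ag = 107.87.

Pure Zn = 35.01 × 0.6657 = 23.306 g.
n(Zn) = 23.306 / 65.38 = 0.35647 mol.
Step 1 (Zn:Cu = 1:1): theoretical n(Cu) = 0.35647 mol; at 82.81% yield, n(Cu) = 0.29519 mol.
Step 2 (Cu:Ag = 1:2): theoretical n(Ag) = 0.59039 mol, so theoretical mass = 0.59039 × 107.87 = 63.685 g.
At 71.75% yield, actual mass of Ag = 63.685 × 0.7175 = 45.694 g.

45.69 g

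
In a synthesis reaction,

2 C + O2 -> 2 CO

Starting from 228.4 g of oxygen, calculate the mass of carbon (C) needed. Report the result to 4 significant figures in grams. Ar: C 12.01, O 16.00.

171.4 g

M(O2) = 2(16.00) = 32.00 g/mol.
M(C) = 12.01 g/mol.
n(O2) = 228.40 g / 32.00 g/mol = 7.1375 mol.
From the equation the O2:C mole ratio is 1:2, so n(C) = 7.1375 × 2/1 = 14.275 mol.
Mass of C = 14.275 mol × 12.01 g/mol = 171.44 g.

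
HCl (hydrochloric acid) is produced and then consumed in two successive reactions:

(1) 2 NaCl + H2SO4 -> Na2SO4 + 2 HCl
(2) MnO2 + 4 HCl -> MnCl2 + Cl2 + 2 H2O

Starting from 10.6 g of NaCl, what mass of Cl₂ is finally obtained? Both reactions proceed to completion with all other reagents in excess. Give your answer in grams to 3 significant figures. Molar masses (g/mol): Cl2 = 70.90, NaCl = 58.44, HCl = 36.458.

3.22 g

n(NaCl) = 10.60 / 58.44 = 0.1814 mol.
Step 1 gives a 2:2 ratio of NaCl to HCl, so n(HCl) = 0.1814 mol.
In step 2 the HCl:Cl2 ratio is 4:1, so n(Cl2) = 0.04535 mol.
Mass of Cl2 = 0.04535 × 70.90 = 3.215 g.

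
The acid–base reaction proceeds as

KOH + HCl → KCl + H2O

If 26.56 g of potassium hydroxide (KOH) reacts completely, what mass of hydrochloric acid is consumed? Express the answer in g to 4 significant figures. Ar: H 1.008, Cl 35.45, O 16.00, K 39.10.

M(KOH) = 39.10 + 16.00 + 1.008 = 56.108 g/mol.
M(HCl) = 1.008 + 35.45 = 36.458 g/mol.
n(KOH) = 26.560 g / 56.108 g/mol = 0.47337 mol.
From the equation the KOH:HCl mole ratio is 1:1, so n(HCl) = 0.47337 × 1/1 = 0.47337 mol.
Mass of HCl = 0.47337 mol × 36.458 g/mol = 17.258 g.

17.26 g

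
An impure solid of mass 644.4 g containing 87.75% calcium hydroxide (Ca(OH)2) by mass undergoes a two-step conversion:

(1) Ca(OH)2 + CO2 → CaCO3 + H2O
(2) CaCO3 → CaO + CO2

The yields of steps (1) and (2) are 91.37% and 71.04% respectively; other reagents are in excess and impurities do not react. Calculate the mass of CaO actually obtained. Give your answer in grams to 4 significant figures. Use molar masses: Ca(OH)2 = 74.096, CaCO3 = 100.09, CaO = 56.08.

Pure Ca(OH)2 = 644.4 × 0.8775 = 565.46 g.
n(Ca(OH)2) = 565.46 / 74.096 = 7.6315 mol.
Step 1 (Ca(OH)2:CaCO3 = 1:1): theoretical n(CaCO3) = 7.6315 mol; at 91.37% yield, n(CaCO3) = 6.9729 mol.
Step 2 (CaCO3:CaO = 1:1): theoretical n(CaO) = 6.9729 mol, so theoretical mass = 6.9729 × 56.08 = 391.04 g.
At 71.04% yield, actual mass of CaO = 391.04 × 0.7104 = 277.79 g.

277.8 g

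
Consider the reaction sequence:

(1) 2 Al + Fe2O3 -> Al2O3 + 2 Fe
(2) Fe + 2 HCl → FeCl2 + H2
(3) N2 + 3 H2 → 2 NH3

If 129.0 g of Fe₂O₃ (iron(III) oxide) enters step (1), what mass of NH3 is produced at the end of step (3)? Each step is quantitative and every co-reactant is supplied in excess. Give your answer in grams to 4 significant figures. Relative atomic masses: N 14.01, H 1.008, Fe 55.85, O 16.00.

M(Fe2O3) = 2(55.85) + 3(16.00) = 159.70 g/mol.
M(NH3) = 14.01 + 3(1.008) = 17.034 g/mol.
n(Fe2O3) = 129.0 / 159.70 = 0.80776 mol.
Reaction (1): Fe2O3→Fe ratio 1:2 ⇒ n(Fe) = 1.6155 mol.
Reaction (2): Fe→H2 ratio 1:1 ⇒ n(H2) = 1.6155 mol.
Reaction (3): H2→NH3 ratio 3:2 ⇒ n(NH3) = 1.0770 mol.
Mass of NH3 = 1.0770 × 17.034 = 18.346 g.

18.35 g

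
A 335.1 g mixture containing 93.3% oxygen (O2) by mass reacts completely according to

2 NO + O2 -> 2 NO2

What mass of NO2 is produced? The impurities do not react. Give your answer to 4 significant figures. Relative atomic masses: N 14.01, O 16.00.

Mass of pure O2 = 335.1 g × 0.933 = 312.65 g.
M(O2) = 2(16.00) = 32.00 g/mol.
M(NO2) = 14.01 + 2(16.00) = 46.01 g/mol.
n(O2) = 312.65 g / 32.00 g/mol = 9.7703 mol.
From the equation the O2:NO2 mole ratio is 1:2, so n(NO2) = 9.7703 × 2/1 = 19.541 mol.
Mass of NO2 = 19.541 mol × 46.01 g/mol = 899.06 g.

899.1 g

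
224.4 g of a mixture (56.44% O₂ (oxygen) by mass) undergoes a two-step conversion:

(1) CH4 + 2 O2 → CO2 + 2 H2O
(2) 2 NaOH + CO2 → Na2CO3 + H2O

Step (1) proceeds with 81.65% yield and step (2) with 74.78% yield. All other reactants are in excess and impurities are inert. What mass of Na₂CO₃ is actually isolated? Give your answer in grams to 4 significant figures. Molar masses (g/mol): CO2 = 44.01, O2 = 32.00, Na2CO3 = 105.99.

Pure O2 = 224.4 × 0.5644 = 126.65 g.
n(O2) = 126.65 / 32.00 = 3.9579 mol.
Step 1 (O2:CO2 = 2:1): theoretical n(CO2) = 1.9789 mol; at 81.65% yield, n(CO2) = 1.6158 mol.
Step 2 (CO2:Na2CO3 = 1:1): theoretical n(Na2CO3) = 1.6158 mol, so theoretical mass = 1.6158 × 105.99 = 171.26 g.
At 74.78% yield, actual mass of Na2CO3 = 171.26 × 0.7478 = 128.07 g.

128.1 g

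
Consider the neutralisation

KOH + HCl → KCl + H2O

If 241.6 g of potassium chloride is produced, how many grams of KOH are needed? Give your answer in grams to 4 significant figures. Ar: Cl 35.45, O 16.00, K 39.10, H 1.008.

M(KCl) = 39.10 + 35.45 = 74.55 g/mol.
M(KOH) = 39.10 + 16.00 + 1.008 = 56.108 g/mol.
n(KCl) = 241.60 g / 74.55 g/mol = 3.2408 mol.
From the equation the KCl:KOH mole ratio is 1:1, so n(KOH) = 3.2408 × 1/1 = 3.2408 mol.
Mass of KOH = 3.2408 mol × 56.108 g/mol = 181.83 g.

181.8 g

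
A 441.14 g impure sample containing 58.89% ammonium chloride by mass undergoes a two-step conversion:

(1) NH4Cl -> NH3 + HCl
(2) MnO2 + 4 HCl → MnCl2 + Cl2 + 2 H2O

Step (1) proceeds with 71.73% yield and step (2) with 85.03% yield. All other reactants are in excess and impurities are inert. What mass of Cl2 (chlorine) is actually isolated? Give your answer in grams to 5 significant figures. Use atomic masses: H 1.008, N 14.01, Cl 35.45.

Pure NH4Cl = 441.14 × 0.5889 = 259.787 g.
M(NH4Cl) = 14.01 + 4(1.008) + 35.45 = 53.492 g/mol.
M(Cl2) = 2(35.45) = 70.90 g/mol.
n(NH4Cl) = 259.787 / 53.492 = 4.85656 mol.
Step 1 (NH4Cl:HCl = 1:1): theoretical n(HCl) = 4.85656 mol; at 71.73% yield, n(HCl) = 3.48361 mol.
Step 2 (HCl:Cl2 = 4:1): theoretical n(Cl2) = 0.870903 mol, so theoretical mass = 0.870903 × 70.90 = 61.7471 g.
At 85.03% yield, actual mass of Cl2 = 61.7471 × 0.8503 = 52.5035 g.

52.504 g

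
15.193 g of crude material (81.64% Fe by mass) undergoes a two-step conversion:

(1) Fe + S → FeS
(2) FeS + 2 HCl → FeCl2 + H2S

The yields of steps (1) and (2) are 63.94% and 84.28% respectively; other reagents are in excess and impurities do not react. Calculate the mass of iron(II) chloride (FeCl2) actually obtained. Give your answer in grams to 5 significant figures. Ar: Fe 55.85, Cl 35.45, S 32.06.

Pure Fe = 15.193 × 0.8164 = 12.4036 g.
M(Fe) = 55.85 g/mol.
M(FeCl2) = 55.85 + 2(35.45) = 126.75 g/mol.
n(Fe) = 12.4036 / 55.85 = 0.222087 mol.
Step 1 (Fe:FeS = 1:1): theoretical n(FeS) = 0.222087 mol; at 63.94% yield, n(FeS) = 0.142002 mol.
Step 2 (FeS:FeCl2 = 1:1): theoretical n(FeCl2) = 0.142002 mol, so theoretical mass = 0.142002 × 126.75 = 17.9988 g.
At 84.28% yield, actual mass of FeCl2 = 17.9988 × 0.8428 = 15.1694 g.

15.169 g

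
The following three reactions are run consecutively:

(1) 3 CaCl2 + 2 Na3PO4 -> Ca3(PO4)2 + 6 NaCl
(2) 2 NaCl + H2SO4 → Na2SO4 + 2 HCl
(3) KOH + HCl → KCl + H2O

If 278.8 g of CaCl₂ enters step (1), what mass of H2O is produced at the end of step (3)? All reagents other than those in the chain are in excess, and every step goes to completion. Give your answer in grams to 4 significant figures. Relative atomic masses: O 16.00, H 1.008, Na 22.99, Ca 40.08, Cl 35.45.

M(CaCl2) = 40.08 + 2(35.45) = 110.98 g/mol.
M(H2O) = 2(1.008) + 16.00 = 18.016 g/mol.
n(CaCl2) = 278.8 / 110.98 = 2.5122 mol.
Reaction (1): CaCl2→NaCl ratio 3:6 ⇒ n(NaCl) = 5.0243 mol.
Reaction (2): NaCl→HCl ratio 2:2 ⇒ n(HCl) = 5.0243 mol.
Reaction (3): HCl→H2O ratio 1:1 ⇒ n(H2O) = 5.0243 mol.
Mass of H2O = 5.0243 × 18.016 = 90.518 g.

90.52 g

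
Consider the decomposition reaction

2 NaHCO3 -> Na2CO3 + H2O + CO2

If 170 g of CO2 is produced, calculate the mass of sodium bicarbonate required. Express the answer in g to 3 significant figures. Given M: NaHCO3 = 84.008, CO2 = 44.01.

n(CO2) = 170.0 g / 44.01 g/mol = 3.863 mol.
From the equation the CO2:NaHCO3 mole ratio is 1:2, so n(NaHCO3) = 3.863 × 2/1 = 7.726 mol.
Mass of NaHCO3 = 7.726 mol × 84.008 g/mol = 649.0 g.

649 g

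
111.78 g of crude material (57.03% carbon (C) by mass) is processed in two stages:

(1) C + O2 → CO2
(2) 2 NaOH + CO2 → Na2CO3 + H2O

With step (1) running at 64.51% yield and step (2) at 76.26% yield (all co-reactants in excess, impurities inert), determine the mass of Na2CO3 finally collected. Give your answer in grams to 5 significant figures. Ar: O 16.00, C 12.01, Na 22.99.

Pure C = 111.78 × 0.5703 = 63.7481 g.
M(C) = 12.01 g/mol.
M(Na2CO3) = 2(22.99) + 12.01 + 3(16.00) = 105.99 g/mol.
n(C) = 63.7481 / 12.01 = 5.30792 mol.
Step 1 (C:CO2 = 1:1): theoretical n(CO2) = 5.30792 mol; at 64.51% yield, n(CO2) = 3.42414 mol.
Step 2 (CO2:Na2CO3 = 1:1): theoretical n(Na2CO3) = 3.42414 mol, so theoretical mass = 3.42414 × 105.99 = 362.925 g.
At 76.26% yield, actual mass of Na2CO3 = 362.925 × 0.7626 = 276.766 g.

276.77 g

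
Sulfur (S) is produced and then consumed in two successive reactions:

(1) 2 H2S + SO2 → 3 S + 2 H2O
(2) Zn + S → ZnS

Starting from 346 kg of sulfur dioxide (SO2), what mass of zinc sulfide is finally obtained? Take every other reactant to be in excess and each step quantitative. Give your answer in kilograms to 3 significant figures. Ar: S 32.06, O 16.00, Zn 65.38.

1580 kg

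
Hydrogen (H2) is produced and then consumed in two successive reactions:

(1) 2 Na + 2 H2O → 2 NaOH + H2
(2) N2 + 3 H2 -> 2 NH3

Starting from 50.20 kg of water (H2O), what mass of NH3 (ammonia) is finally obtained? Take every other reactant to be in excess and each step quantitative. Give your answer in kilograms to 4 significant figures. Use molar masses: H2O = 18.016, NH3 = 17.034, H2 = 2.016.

50.20 kg = 50200 g.
n(H2O) = 50200 / 18.016 = 2786.4 mol.
Step 1 gives a 2:1 ratio of H2O to H2, so n(H2) = 1393.2 mol.
In step 2 the H2:NH3 ratio is 3:2, so n(NH3) = 928.80 mol.
Mass of NH3 = 928.80 × 17.034 = 15821 g = 15.82 kg.

15.82 kg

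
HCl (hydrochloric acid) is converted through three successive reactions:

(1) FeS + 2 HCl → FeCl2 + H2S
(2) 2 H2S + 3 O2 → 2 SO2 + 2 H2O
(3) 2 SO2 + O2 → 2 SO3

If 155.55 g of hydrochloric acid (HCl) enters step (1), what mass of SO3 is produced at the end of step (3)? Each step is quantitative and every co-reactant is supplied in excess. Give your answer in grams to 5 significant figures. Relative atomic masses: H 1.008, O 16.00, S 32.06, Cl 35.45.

170.79 g

M(HCl) = 1.008 + 35.45 = 36.458 g/mol.
M(SO3) = 32.06 + 3(16.00) = 80.06 g/mol.
n(HCl) = 155.55 / 36.458 = 4.26655 mol.
Reaction (1): HCl→H2S ratio 2:1 ⇒ n(H2S) = 2.13328 mol.
Reaction (2): H2S→SO2 ratio 2:2 ⇒ n(SO2) = 2.13328 mol.
Reaction (3): SO2→SO3 ratio 2:2 ⇒ n(SO3) = 2.13328 mol.
Mass of SO3 = 2.13328 × 80.06 = 170.790 g.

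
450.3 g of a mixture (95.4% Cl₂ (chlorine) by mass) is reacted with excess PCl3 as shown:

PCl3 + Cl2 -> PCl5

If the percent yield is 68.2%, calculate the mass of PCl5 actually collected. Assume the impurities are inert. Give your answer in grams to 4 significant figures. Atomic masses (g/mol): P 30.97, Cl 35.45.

860.4 g

Pure Cl2 available = 450.3 g × 0.954 = 429.59 g.
M(Cl2) = 2(35.45) = 70.90 g/mol.
M(PCl5) = 30.97 + 5(35.45) = 208.22 g/mol.
n(Cl2) = 429.59 g / 70.90 g/mol = 6.0590 mol.
From the equation the Cl2:PCl5 mole ratio is 1:1, so n(PCl5) = 6.0590 × 1/1 = 6.0590 mol.
Mass of PCl5 = 6.0590 mol × 208.22 g/mol = 1261.6 g.
Actual mass collected = 1261.6 g × 0.682 = 860.42 g.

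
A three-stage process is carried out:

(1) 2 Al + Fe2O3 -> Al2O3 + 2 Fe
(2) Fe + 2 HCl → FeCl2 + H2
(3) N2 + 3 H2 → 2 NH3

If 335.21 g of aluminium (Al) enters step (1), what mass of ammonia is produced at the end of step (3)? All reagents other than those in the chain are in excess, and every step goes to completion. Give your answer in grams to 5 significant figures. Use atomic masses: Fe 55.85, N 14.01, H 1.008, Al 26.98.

M(Al) = 26.98 g/mol.
M(NH3) = 14.01 + 3(1.008) = 17.034 g/mol.
n(Al) = 335.21 / 26.98 = 12.4244 mol.
Reaction (1): Al→Fe ratio 2:2 ⇒ n(Fe) = 12.4244 mol.
Reaction (2): Fe→H2 ratio 1:1 ⇒ n(H2) = 12.4244 mol.
Reaction (3): H2→NH3 ratio 3:2 ⇒ n(NH3) = 8.28293 mol.
Mass of NH3 = 8.28293 × 17.034 = 141.091 g.

141.09 g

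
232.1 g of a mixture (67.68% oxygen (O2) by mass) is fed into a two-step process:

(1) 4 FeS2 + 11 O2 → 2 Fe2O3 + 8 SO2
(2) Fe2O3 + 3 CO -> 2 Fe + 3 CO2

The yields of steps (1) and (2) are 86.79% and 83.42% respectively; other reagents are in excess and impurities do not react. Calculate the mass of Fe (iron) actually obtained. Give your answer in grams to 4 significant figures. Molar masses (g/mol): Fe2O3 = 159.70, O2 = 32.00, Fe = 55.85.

72.18 g

Pure O2 = 232.1 × 0.6768 = 157.09 g.
n(O2) = 157.09 / 32.00 = 4.9089 mol.
Step 1 (O2:Fe2O3 = 11:2): theoretical n(Fe2O3) = 0.89253 mol; at 86.79% yield, n(Fe2O3) = 0.77463 mol.
Step 2 (Fe2O3:Fe = 1:2): theoretical n(Fe) = 1.5493 mol, so theoretical mass = 1.5493 × 55.85 = 86.526 g.
At 83.42% yield, actual mass of Fe = 86.526 × 0.8342 = 72.180 g.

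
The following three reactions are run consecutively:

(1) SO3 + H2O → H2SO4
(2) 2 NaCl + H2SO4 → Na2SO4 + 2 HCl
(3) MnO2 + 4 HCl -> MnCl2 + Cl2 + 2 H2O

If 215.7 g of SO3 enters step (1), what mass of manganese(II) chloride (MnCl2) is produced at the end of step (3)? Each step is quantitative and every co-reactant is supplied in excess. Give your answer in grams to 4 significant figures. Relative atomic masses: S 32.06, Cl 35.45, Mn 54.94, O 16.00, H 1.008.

169.5 g

M(SO3) = 32.06 + 3(16.00) = 80.06 g/mol.
M(MnCl2) = 54.94 + 2(35.45) = 125.84 g/mol.
n(SO3) = 215.7 / 80.06 = 2.6942 mol.
Reaction (1): SO3→H2SO4 ratio 1:1 ⇒ n(H2SO4) = 2.6942 mol.
Reaction (2): H2SO4→HCl ratio 1:2 ⇒ n(HCl) = 5.3885 mol.
Reaction (3): HCl→MnCl2 ratio 4:1 ⇒ n(MnCl2) = 1.3471 mol.
Mass of MnCl2 = 1.3471 × 125.84 = 169.52 g.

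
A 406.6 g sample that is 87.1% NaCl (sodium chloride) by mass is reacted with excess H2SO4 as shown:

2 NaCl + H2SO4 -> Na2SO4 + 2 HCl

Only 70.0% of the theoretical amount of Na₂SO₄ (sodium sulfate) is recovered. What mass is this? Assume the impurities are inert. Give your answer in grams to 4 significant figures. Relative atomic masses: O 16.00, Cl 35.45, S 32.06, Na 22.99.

301.3 g

Pure NaCl available = 406.6 g × 0.871 = 354.15 g.
M(NaCl) = 22.99 + 35.45 = 58.44 g/mol.
M(Na2SO4) = 2(22.99) + 32.06 + 4(16.00) = 142.04 g/mol.
n(NaCl) = 354.15 g / 58.44 g/mol = 6.0600 mol.
From the equation the NaCl:Na2SO4 mole ratio is 2:1, so n(Na2SO4) = 6.0600 × 1/2 = 3.0300 mol.
Mass of Na2SO4 = 3.0300 mol × 142.04 g/mol = 430.38 g.
Actual mass collected = 430.38 g × 0.700 = 301.27 g.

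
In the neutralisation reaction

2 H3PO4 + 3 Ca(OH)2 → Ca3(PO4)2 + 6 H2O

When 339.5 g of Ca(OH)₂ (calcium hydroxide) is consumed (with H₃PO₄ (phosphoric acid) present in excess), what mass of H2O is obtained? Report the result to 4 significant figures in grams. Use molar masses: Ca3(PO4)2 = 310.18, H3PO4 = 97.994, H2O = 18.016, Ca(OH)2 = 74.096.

165.1 g

n(Ca(OH)2) = 339.50 g / 74.096 g/mol = 4.5819 mol.
From the equation the Ca(OH)2:H2O mole ratio is 3:6, so n(H2O) = 4.5819 × 6/3 = 9.1638 mol.
Mass of H2O = 9.1638 mol × 18.016 g/mol = 165.09 g.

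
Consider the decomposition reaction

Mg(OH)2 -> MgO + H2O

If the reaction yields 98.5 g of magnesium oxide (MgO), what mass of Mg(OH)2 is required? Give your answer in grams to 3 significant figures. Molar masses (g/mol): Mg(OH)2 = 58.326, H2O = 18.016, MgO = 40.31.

143 g

n(MgO) = 98.50 g / 40.31 g/mol = 2.444 mol.
From the equation the MgO:Mg(OH)2 mole ratio is 1:1, so n(Mg(OH)2) = 2.444 × 1/1 = 2.444 mol.
Mass of Mg(OH)2 = 2.444 mol × 58.326 g/mol = 142.5 g.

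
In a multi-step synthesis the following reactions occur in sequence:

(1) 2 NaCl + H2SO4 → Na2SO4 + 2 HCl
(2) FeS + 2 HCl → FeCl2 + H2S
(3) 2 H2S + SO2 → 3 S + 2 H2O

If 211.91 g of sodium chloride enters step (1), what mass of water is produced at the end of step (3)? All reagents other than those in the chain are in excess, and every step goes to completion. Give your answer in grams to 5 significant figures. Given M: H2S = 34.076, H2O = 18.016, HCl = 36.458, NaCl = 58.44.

n(NaCl) = 211.91 / 58.44 = 3.62611 mol.
Reaction (1): NaCl→HCl ratio 2:2 ⇒ n(HCl) = 3.62611 mol.
Reaction (2): HCl→H2S ratio 2:1 ⇒ n(H2S) = 1.81306 mol.
Reaction (3): H2S→H2O ratio 2:2 ⇒ n(H2O) = 1.81306 mol.
Mass of H2O = 1.81306 × 18.016 = 32.6640 g.

32.664 g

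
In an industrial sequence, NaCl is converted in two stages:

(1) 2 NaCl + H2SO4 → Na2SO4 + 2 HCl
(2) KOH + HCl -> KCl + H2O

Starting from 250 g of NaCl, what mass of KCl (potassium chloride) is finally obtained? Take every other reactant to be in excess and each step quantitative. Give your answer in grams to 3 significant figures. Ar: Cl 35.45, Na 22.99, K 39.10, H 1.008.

319 g

M(NaCl) = 22.99 + 35.45 = 58.44 g/mol.
M(KCl) = 39.10 + 35.45 = 74.55 g/mol.
n(NaCl) = 250.0 / 58.44 = 4.278 mol.
Step 1 gives a 2:2 ratio of NaCl to HCl, so n(HCl) = 4.278 mol.
In step 2 the HCl:KCl ratio is 1:1, so n(KCl) = 4.278 mol.
Mass of KCl = 4.278 × 74.55 = 318.9 g.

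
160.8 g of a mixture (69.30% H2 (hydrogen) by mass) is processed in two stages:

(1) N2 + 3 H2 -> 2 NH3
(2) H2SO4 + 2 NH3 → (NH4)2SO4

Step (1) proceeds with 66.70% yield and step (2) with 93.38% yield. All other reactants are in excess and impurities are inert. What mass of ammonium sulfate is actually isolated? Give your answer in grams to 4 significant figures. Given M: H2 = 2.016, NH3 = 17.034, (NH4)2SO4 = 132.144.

Pure H2 = 160.8 × 0.6930 = 111.43 g.
n(H2) = 111.43 / 2.016 = 55.275 mol.
Step 1 (H2:NH3 = 3:2): theoretical n(NH3) = 36.850 mol; at 66.70% yield, n(NH3) = 24.579 mol.
Step 2 (NH3:(NH4)2SO4 = 2:1): theoretical n((NH4)2SO4) = 12.289 mol, so theoretical mass = 12.289 × 132.144 = 1624.0 g.
At 93.38% yield, actual mass of (NH4)2SO4 = 1624.0 × 0.9338 = 1516.5 g.

1516 g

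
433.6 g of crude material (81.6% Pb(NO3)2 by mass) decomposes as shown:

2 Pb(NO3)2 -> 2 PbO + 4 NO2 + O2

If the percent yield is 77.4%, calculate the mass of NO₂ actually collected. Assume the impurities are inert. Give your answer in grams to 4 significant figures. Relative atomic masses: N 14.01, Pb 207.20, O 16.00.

76.08 g

Pure Pb(NO3)2 available = 433.6 g × 0.816 = 353.82 g.
M(Pb(NO3)2) = 207.20 + 2(14.01) + 6(16.00) = 331.22 g/mol.
M(NO2) = 14.01 + 2(16.00) = 46.01 g/mol.
n(Pb(NO3)2) = 353.82 g / 331.22 g/mol = 1.0682 mol.
From the equation the Pb(NO3)2:NO2 mole ratio is 2:4, so n(NO2) = 1.0682 × 4/2 = 2.1365 mol.
Mass of NO2 = 2.1365 mol × 46.01 g/mol = 98.298 g.
Actual mass collected = 98.298 g × 0.774 = 76.083 g.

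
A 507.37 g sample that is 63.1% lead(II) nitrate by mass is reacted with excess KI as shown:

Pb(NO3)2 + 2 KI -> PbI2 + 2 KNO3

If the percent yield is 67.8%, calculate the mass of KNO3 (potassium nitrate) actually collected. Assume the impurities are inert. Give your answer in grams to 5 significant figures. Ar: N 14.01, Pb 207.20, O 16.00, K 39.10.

132.52 g

Pure Pb(NO3)2 available = 507.37 g × 0.631 = 320.150 g.
M(Pb(NO3)2) = 207.20 + 2(14.01) + 6(16.00) = 331.22 g/mol.
M(KNO3) = 39.10 + 14.01 + 3(16.00) = 101.11 g/mol.
n(Pb(NO3)2) = 320.150 g / 331.22 g/mol = 0.966580 mol.
From the equation the Pb(NO3)2:KNO3 mole ratio is 1:2, so n(KNO3) = 0.966580 × 2/1 = 1.93316 mol.
Mass of KNO3 = 1.93316 mol × 101.11 g/mol = 195.462 g.
Actual mass collected = 195.462 g × 0.678 = 132.523 g.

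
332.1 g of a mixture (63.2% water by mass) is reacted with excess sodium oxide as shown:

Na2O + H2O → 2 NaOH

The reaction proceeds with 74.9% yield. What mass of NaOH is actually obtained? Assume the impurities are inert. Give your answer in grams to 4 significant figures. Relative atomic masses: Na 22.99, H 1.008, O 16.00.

698.0 g

Pure H2O available = 332.1 g × 0.632 = 209.89 g.
M(H2O) = 2(1.008) + 16.00 = 18.016 g/mol.
M(NaOH) = 22.99 + 16.00 + 1.008 = 39.998 g/mol.
n(H2O) = 209.89 g / 18.016 g/mol = 11.650 mol.
From the equation the H2O:NaOH mole ratio is 1:2, so n(NaOH) = 11.650 × 2/1 = 23.300 mol.
Mass of NaOH = 23.300 mol × 39.998 g/mol = 931.96 g.
Actual mass collected = 931.96 g × 0.749 = 698.04 g.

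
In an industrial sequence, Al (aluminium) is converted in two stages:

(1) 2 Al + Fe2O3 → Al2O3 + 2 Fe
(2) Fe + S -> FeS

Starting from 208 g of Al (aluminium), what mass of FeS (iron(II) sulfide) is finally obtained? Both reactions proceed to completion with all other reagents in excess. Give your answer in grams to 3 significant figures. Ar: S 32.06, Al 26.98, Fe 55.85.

M(Al) = 26.98 g/mol.
M(FeS) = 55.85 + 32.06 = 87.91 g/mol.
n(Al) = 208.0 / 26.98 = 7.709 mol.
Step 1 gives a 2:2 ratio of Al to Fe, so n(Fe) = 7.709 mol.
In step 2 the Fe:FeS ratio is 1:1, so n(FeS) = 7.709 mol.
Mass of FeS = 7.709 × 87.91 = 677.7 g.

678 g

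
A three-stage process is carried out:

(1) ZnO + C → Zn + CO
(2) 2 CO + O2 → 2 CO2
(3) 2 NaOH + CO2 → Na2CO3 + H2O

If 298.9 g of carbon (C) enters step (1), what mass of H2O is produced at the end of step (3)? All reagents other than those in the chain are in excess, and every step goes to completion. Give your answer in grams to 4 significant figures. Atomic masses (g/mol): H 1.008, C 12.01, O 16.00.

M(C) = 12.01 g/mol.
M(H2O) = 2(1.008) + 16.00 = 18.016 g/mol.
n(C) = 298.9 / 12.01 = 24.888 mol.
Reaction (1): C→CO ratio 1:1 ⇒ n(CO) = 24.888 mol.
Reaction (2): CO→CO2 ratio 2:2 ⇒ n(CO2) = 24.888 mol.
Reaction (3): CO2→H2O ratio 1:1 ⇒ n(H2O) = 24.888 mol.
Mass of H2O = 24.888 × 18.016 = 448.37 g.

448.4 g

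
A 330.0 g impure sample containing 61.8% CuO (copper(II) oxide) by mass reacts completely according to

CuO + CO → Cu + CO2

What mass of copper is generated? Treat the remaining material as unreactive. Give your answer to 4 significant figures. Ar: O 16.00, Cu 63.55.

162.9 g

Mass of pure CuO = 330.0 g × 0.618 = 203.94 g.
M(CuO) = 63.55 + 16.00 = 79.55 g/mol.
M(Cu) = 63.55 g/mol.
n(CuO) = 203.94 g / 79.55 g/mol = 2.5637 mol.
From the equation the CuO:Cu mole ratio is 1:1, so n(Cu) = 2.5637 × 1/1 = 2.5637 mol.
Mass of Cu = 2.5637 mol × 63.55 g/mol = 162.92 g.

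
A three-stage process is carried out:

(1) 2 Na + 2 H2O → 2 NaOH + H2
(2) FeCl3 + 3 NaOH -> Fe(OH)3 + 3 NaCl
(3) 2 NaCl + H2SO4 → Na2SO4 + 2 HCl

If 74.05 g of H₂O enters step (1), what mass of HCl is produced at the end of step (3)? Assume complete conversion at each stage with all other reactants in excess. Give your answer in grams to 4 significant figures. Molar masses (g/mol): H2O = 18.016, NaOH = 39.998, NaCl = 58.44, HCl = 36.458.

149.9 g

n(H2O) = 74.05 / 18.016 = 4.1102 mol.
Reaction (1): H2O→NaOH ratio 2:2 ⇒ n(NaOH) = 4.1102 mol.
Reaction (2): NaOH→NaCl ratio 3:3 ⇒ n(NaCl) = 4.1102 mol.
Reaction (3): NaCl→HCl ratio 2:2 ⇒ n(HCl) = 4.1102 mol.
Mass of HCl = 4.1102 × 36.458 = 149.85 g.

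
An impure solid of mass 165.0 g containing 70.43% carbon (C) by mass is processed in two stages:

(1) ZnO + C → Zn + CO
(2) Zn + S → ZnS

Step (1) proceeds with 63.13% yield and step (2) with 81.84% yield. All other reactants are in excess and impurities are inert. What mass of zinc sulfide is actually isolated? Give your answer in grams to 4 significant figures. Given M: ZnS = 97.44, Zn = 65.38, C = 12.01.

Pure C = 165.0 × 0.7043 = 116.21 g.
n(C) = 116.21 / 12.01 = 9.6761 mol.
Step 1 (C:Zn = 1:1): theoretical n(Zn) = 9.6761 mol; at 63.13% yield, n(Zn) = 6.1085 mol.
Step 2 (Zn:ZnS = 1:1): theoretical n(ZnS) = 6.1085 mol, so theoretical mass = 6.1085 × 97.44 = 595.21 g.
At 81.84% yield, actual mass of ZnS = 595.21 × 0.8184 = 487.12 g.

487.1 g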